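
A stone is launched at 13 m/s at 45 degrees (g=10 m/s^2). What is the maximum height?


Given: v0 = 13 m/s, theta = 45 deg, g = 10 m/s^2
sin^2(45) = 1/2
Using H = v0^2 * sin^2(theta) / (2*g)
H = 13^2 * 1/2 / (2*10)
H = 169 * 1/2 / 20
H = 169/2 / 20
H = 169/40 m

169/40 m


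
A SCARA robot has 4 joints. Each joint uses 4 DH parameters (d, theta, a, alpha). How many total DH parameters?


Given: 4 joints, 4 DH parameters per joint (d, theta, a, alpha)
Total DH parameters = number_of_joints * 4
Total = 4 * 4
Total = 16

16


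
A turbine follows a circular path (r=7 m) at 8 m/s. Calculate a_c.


Given: v = 8 m/s, r = 7 m
Using a_c = v^2 / r
a_c = 8^2 / 7
a_c = 64 / 7
a_c = 64/7 m/s^2

64/7 m/s^2


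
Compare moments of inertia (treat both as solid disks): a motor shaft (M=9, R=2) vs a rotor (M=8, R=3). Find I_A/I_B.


Given: M1=9 kg, R1=2 m, M2=8 kg, R2=3 m
For a disk: I = (1/2)*M*R^2, so I_A/I_B = (M1*R1^2)/(M2*R2^2)
M1*R1^2 = 9*4 = 36
M2*R2^2 = 8*9 = 72
I_A/I_B = 36/72 = 1/2

1/2


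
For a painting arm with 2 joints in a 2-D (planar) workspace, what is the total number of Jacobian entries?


Given: task space dimension = 2, joints = 2
Jacobian is a 2 x 2 matrix
Total entries = rows * columns
Total = 2 * 2
Total = 4

4


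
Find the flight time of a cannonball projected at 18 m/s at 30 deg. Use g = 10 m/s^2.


Given: v0 = 18 m/s, theta = 30 deg, g = 10 m/s^2
sin(30) = 1/2
Using T = 2*v0*sin(theta) / g
T = 2*18*1/2 / 10
T = 18 / 10
T = 9/5 s

9/5 s


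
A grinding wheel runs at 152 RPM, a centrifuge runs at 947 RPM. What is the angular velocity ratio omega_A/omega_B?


Given: RPM_A = 152, RPM_B = 947
omega = 2*pi*RPM/60, so omega_A/omega_B = RPM_A / RPM_B
omega_A/omega_B = 152 / 947
omega_A/omega_B = 152/947

152/947


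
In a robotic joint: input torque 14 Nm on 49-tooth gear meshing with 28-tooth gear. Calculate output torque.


Given: N1 = 49, N2 = 28, T1 = 14 Nm
Using T2/T1 = N2/N1
T2 = T1 * N2 / N1
T2 = 14 * 28 / 49
T2 = 392 / 49
T2 = 8 Nm

8 Nm


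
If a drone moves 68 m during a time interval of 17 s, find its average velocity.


Given: distance d = 68 m, time t = 17 s
Using v = d / t
v = 68 / 17
v = 4 m/s

4 m/s


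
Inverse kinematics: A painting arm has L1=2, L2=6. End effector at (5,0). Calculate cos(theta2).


Given: L1 = 2, L2 = 6, target (x, y) = (5, 0)
Using cos(theta2) = (x^2 + y^2 - L1^2 - L2^2) / (2*L1*L2)
x^2 + y^2 = 5^2 + 0 = 25
L1^2 + L2^2 = 4 + 36 = 40
Numerator = 25 - 40 = -15
Denominator = 2*2*6 = 24
cos(theta2) = -15/24 = -5/8

-5/8


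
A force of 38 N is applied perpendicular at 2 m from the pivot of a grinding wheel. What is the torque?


Given: F = 38 N, r = 2 m, angle = 90 deg (perpendicular)
Using tau = F * r * sin(90)
sin(90) = 1
tau = 38 * 2 * 1
tau = 76 Nm

76 Nm


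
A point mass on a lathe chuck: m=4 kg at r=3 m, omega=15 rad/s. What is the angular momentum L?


Given: m = 4 kg, r = 3 m, omega = 15 rad/s
For a point mass: I = m*r^2
I = 4*3^2 = 4*9 = 36
L = I*omega = 36*15
L = 540 kg*m^2/s

540 kg*m^2/s


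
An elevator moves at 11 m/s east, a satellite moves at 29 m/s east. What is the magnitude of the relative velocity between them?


Given: v_A = 11 m/s east, v_B = 29 m/s east
Both move in the same direction; relative speed = |v_A - v_B|
|11 - 29| = |-18|
= 18 m/s

18 m/s


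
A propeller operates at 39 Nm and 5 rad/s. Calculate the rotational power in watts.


Given: tau = 39 Nm, omega = 5 rad/s
Using P = tau * omega
P = 39 * 5
P = 195 W

195 W


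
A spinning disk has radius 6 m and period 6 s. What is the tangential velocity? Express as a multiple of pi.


Given: radius r = 6 m, period T = 6 s
Using v = 2*pi*r / T
v = 2*pi*6 / 6
v = 12*pi / 6
v = 2*pi m/s

2*pi m/s


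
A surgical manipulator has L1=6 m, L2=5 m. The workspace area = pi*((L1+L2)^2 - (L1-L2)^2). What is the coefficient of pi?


Given: L1 = 6, L2 = 5
(L1+L2)^2 = (11)^2 = 121
(L1-L2)^2 = (1)^2 = 1
Difference = 121 - 1 = 120
This equals 4*L1*L2 = 4*6*5 = 120
Workspace area = 120*pi

120


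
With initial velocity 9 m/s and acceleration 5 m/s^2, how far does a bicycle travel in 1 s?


Given: v0 = 9 m/s, a = 5 m/s^2, t = 1 s
Using s = v0*t + (1/2)*a*t^2
s = 9*1 + (1/2)*5*1^2
s = 9 + (1/2)*5
s = 9 + 5/2
s = 23/2

23/2 m


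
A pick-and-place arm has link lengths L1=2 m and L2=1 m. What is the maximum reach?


Given: L1 = 2 m, L2 = 1 m
For a 2-link planar arm, max reach = L1 + L2 (fully extended)
Max reach = 2 + 1
Max reach = 3 m

3 m


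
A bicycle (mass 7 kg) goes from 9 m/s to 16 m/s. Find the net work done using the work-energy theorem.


Given: m = 7 kg, v0 = 9 m/s, v = 16 m/s
Using W = (1/2)*m*(v^2 - v0^2)
v^2 = 16^2 = 256
v0^2 = 9^2 = 81
v^2 - v0^2 = 256 - 81 = 175
W = (1/2)*7*175 = 1225/2 J

1225/2 J


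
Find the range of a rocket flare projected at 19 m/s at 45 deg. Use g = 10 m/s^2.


Given: v0 = 19 m/s, theta = 45 deg, g = 10 m/s^2
sin(2*45) = sin(90) = 1
Using R = v0^2 * sin(2*theta) / g
R = 19^2 * 1 / 10
R = 361 / 10
R = 361/10 m

361/10 m


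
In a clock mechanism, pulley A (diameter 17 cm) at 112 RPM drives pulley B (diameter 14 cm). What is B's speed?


Given: D1 = 17 cm, w1 = 112 RPM, D2 = 14 cm
Using D1*w1 = D2*w2
w2 = D1*w1 / D2
w2 = 17*112 / 14
w2 = 1904 / 14
w2 = 136 RPM

136 RPM


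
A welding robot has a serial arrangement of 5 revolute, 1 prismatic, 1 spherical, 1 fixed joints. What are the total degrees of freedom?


Given: serial robot with 5 revolute, 1 prismatic, 1 spherical, 1 fixed joints
DOF contribution per joint type: revolute=1, prismatic=1, spherical=3, fixed=0
DOF = 5*1 + 1*1 + 1*3 + 1*0
DOF = 9

9


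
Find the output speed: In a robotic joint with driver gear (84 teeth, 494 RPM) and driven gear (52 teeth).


Given: N1 = 84 teeth, w1 = 494 RPM, N2 = 52 teeth
Using N1*w1 = N2*w2
w2 = N1*w1 / N2
w2 = 84*494 / 52
w2 = 41496 / 52
w2 = 798 RPM

798 RPM


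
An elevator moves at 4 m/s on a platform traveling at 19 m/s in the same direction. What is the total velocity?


Given: object velocity = 4 m/s, platform velocity = 19 m/s (same direction)
Using classical velocity addition: v_total = v_object + v_platform
v_total = 4 + 19
v_total = 23 m/s

23 m/s


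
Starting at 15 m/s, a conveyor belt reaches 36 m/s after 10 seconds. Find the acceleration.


Given: initial velocity v0 = 15 m/s, final velocity v = 36 m/s, time t = 10 s
Using a = (v - v0) / t
a = (36 - 15) / 10
a = 21 / 10
a = 21/10 m/s^2

21/10 m/s^2


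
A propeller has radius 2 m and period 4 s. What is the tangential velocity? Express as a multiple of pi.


Given: radius r = 2 m, period T = 4 s
Using v = 2*pi*r / T
v = 2*pi*2 / 4
v = 4*pi / 4
v = 1*pi m/s

1*pi m/s


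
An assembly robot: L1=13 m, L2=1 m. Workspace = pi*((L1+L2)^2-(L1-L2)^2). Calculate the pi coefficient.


Given: L1 = 13, L2 = 1
(L1+L2)^2 = (14)^2 = 196
(L1-L2)^2 = (12)^2 = 144
Difference = 196 - 144 = 52
This equals 4*L1*L2 = 4*13*1 = 52
Workspace area = 52*pi

52


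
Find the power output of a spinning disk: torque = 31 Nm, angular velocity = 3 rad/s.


Given: tau = 31 Nm, omega = 3 rad/s
Using P = tau * omega
P = 31 * 3
P = 93 W

93 W


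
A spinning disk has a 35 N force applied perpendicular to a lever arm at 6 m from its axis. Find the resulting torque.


Given: F = 35 N, r = 6 m, angle = 90 deg (perpendicular)
Using tau = F * r * sin(90)
sin(90) = 1
tau = 35 * 6 * 1
tau = 210 Nm

210 Nm


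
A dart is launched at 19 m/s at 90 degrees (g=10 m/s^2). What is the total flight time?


Given: v0 = 19 m/s, theta = 90 deg, g = 10 m/s^2
sin(90) = 1
Using T = 2*v0*sin(theta) / g
T = 2*19*1 / 10
T = 38 / 10
T = 19/5 s

19/5 s


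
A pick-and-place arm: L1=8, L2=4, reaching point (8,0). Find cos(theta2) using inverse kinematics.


Given: L1 = 8, L2 = 4, target (x, y) = (8, 0)
Using cos(theta2) = (x^2 + y^2 - L1^2 - L2^2) / (2*L1*L2)
x^2 + y^2 = 8^2 + 0 = 64
L1^2 + L2^2 = 64 + 16 = 80
Numerator = 64 - 80 = -16
Denominator = 2*8*4 = 64
cos(theta2) = -16/64 = -1/4

-1/4


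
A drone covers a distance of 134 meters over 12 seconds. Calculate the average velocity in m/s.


Given: distance d = 134 m, time t = 12 s
Using v = d / t
v = 134 / 12
v = 67/6 m/s

67/6 m/s


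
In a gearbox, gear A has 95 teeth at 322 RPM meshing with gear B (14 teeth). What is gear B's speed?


Given: N1 = 95 teeth, w1 = 322 RPM, N2 = 14 teeth
Using N1*w1 = N2*w2
w2 = N1*w1 / N2
w2 = 95*322 / 14
w2 = 30590 / 14
w2 = 2185 RPM

2185 RPM


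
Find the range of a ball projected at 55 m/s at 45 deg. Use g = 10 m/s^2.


Given: v0 = 55 m/s, theta = 45 deg, g = 10 m/s^2
sin(2*45) = sin(90) = 1
Using R = v0^2 * sin(2*theta) / g
R = 55^2 * 1 / 10
R = 3025 / 10
R = 605/2 m

605/2 m


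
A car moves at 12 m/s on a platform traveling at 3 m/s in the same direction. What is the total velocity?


Given: object velocity = 12 m/s, platform velocity = 3 m/s (same direction)
Using classical velocity addition: v_total = v_object + v_platform
v_total = 12 + 3
v_total = 15 m/s

15 m/s


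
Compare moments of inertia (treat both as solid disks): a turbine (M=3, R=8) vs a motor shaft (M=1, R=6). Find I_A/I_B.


Given: M1=3 kg, R1=8 m, M2=1 kg, R2=6 m
For a disk: I = (1/2)*M*R^2, so I_A/I_B = (M1*R1^2)/(M2*R2^2)
M1*R1^2 = 3*64 = 192
M2*R2^2 = 1*36 = 36
I_A/I_B = 192/36 = 16/3

16/3


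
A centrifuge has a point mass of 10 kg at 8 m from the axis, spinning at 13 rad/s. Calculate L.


Given: m = 10 kg, r = 8 m, omega = 13 rad/s
For a point mass: I = m*r^2
I = 10*8^2 = 10*64 = 640
L = I*omega = 640*13
L = 8320 kg*m^2/s

8320 kg*m^2/s


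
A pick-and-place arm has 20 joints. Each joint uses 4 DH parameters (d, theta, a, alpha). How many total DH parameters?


Given: 20 joints, 4 DH parameters per joint (d, theta, a, alpha)
Total DH parameters = number_of_joints * 4
Total = 20 * 4
Total = 80

80


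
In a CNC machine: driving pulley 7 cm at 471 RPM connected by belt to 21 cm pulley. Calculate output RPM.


Given: D1 = 7 cm, w1 = 471 RPM, D2 = 21 cm
Using D1*w1 = D2*w2
w2 = D1*w1 / D2
w2 = 7*471 / 21
w2 = 3297 / 21
w2 = 157 RPM

157 RPM


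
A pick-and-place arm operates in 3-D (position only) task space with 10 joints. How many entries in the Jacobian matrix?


Given: task space dimension = 3, joints = 10
Jacobian is a 3 x 10 matrix
Total entries = rows * columns
Total = 3 * 10
Total = 30

30


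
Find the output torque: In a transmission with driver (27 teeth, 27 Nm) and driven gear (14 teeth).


Given: N1 = 27, N2 = 14, T1 = 27 Nm
Using T2/T1 = N2/N1
T2 = T1 * N2 / N1
T2 = 27 * 14 / 27
T2 = 378 / 27
T2 = 14 Nm

14 Nm


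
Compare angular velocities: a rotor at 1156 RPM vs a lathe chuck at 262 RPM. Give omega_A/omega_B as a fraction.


Given: RPM_A = 1156, RPM_B = 262
omega = 2*pi*RPM/60, so omega_A/omega_B = RPM_A / RPM_B
omega_A/omega_B = 1156 / 262
omega_A/omega_B = 578/131

578/131


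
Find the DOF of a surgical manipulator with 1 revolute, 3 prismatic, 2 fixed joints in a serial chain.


Given: serial robot with 1 revolute, 3 prismatic, 2 fixed joints
DOF contribution per joint type: revolute=1, prismatic=1, spherical=3, fixed=0
DOF = 1*1 + 3*1 + 2*0
DOF = 4

4


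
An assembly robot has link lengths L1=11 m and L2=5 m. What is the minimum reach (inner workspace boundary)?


Given: L1 = 11 m, L2 = 5 m
For a 2-link planar arm, min reach = |L1 - L2| (second link folded back)
Min reach = |11 - 5|
Min reach = 6 m

6 m


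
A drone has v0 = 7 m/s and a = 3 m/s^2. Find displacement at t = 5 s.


Given: v0 = 7 m/s, a = 3 m/s^2, t = 5 s
Using s = v0*t + (1/2)*a*t^2
s = 7*5 + (1/2)*3*5^2
s = 35 + (1/2)*75
s = 35 + 75/2
s = 145/2

145/2 m


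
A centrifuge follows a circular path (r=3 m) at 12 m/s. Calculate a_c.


Given: v = 12 m/s, r = 3 m
Using a_c = v^2 / r
a_c = 12^2 / 3
a_c = 144 / 3
a_c = 48 m/s^2

48 m/s^2


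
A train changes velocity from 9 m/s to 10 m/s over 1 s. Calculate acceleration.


Given: initial velocity v0 = 9 m/s, final velocity v = 10 m/s, time t = 1 s
Using a = (v - v0) / t
a = (10 - 9) / 1
a = 1 / 1
a = 1 m/s^2

1 m/s^2


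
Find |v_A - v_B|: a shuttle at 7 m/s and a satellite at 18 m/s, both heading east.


Given: v_A = 7 m/s east, v_B = 18 m/s east
Both move in the same direction; relative speed = |v_A - v_B|
|7 - 18| = |-11|
= 11 m/s

11 m/s


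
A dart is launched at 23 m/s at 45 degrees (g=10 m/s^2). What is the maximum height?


Given: v0 = 23 m/s, theta = 45 deg, g = 10 m/s^2
sin^2(45) = 1/2
Using H = v0^2 * sin^2(theta) / (2*g)
H = 23^2 * 1/2 / (2*10)
H = 529 * 1/2 / 20
H = 529/2 / 20
H = 529/40 m

529/40 m


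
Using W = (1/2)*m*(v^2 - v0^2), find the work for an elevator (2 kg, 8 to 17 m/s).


Given: m = 2 kg, v0 = 8 m/s, v = 17 m/s
Using W = (1/2)*m*(v^2 - v0^2)
v^2 = 17^2 = 289
v0^2 = 8^2 = 64
v^2 - v0^2 = 289 - 64 = 225
W = (1/2)*2*225 = 225 J

225 J


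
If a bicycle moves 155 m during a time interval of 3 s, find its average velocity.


Given: distance d = 155 m, time t = 3 s
Using v = d / t
v = 155 / 3
v = 155/3 m/s

155/3 m/s


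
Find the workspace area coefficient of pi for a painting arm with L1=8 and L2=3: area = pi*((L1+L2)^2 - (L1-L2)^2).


Given: L1 = 8, L2 = 3
(L1+L2)^2 = (11)^2 = 121
(L1-L2)^2 = (5)^2 = 25
Difference = 121 - 25 = 96
This equals 4*L1*L2 = 4*8*3 = 96
Workspace area = 96*pi

96


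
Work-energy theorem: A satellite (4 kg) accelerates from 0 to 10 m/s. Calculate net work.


Given: m = 4 kg, v0 = 0 m/s, v = 10 m/s
Using W = (1/2)*m*(v^2 - v0^2)
v^2 = 10^2 = 100
v0^2 = 0^2 = 0
v^2 - v0^2 = 100 - 0 = 100
W = (1/2)*4*100 = 200 J

200 J


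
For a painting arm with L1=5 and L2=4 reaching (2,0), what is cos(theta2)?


Given: L1 = 5, L2 = 4, target (x, y) = (2, 0)
Using cos(theta2) = (x^2 + y^2 - L1^2 - L2^2) / (2*L1*L2)
x^2 + y^2 = 2^2 + 0 = 4
L1^2 + L2^2 = 25 + 16 = 41
Numerator = 4 - 41 = -37
Denominator = 2*5*4 = 40
cos(theta2) = -37/40 = -37/40

-37/40


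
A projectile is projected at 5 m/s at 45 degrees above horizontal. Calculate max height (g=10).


Given: v0 = 5 m/s, theta = 45 deg, g = 10 m/s^2
sin^2(45) = 1/2
Using H = v0^2 * sin^2(theta) / (2*g)
H = 5^2 * 1/2 / (2*10)
H = 25 * 1/2 / 20
H = 25/2 / 20
H = 5/8 m

5/8 m


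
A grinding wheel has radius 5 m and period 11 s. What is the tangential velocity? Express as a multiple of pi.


Given: radius r = 5 m, period T = 11 s
Using v = 2*pi*r / T
v = 2*pi*5 / 11
v = 10*pi / 11
v = 10/11*pi m/s

10/11*pi m/s


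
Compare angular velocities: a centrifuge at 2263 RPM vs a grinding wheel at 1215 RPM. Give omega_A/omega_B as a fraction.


Given: RPM_A = 2263, RPM_B = 1215
omega = 2*pi*RPM/60, so omega_A/omega_B = RPM_A / RPM_B
omega_A/omega_B = 2263 / 1215
omega_A/omega_B = 2263/1215

2263/1215


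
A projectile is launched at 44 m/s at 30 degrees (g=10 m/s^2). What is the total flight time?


Given: v0 = 44 m/s, theta = 30 deg, g = 10 m/s^2
sin(30) = 1/2
Using T = 2*v0*sin(theta) / g
T = 2*44*1/2 / 10
T = 44 / 10
T = 22/5 s

22/5 s


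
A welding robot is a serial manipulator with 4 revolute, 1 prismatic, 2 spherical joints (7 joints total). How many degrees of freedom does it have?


Given: serial robot with 4 revolute, 1 prismatic, 2 spherical joints
DOF contribution per joint type: revolute=1, prismatic=1, spherical=3, fixed=0
DOF = 4*1 + 1*1 + 2*3
DOF = 11

11


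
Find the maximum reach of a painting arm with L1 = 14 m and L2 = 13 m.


Given: L1 = 14 m, L2 = 13 m
For a 2-link planar arm, max reach = L1 + L2 (fully extended)
Max reach = 14 + 13
Max reach = 27 m

27 m


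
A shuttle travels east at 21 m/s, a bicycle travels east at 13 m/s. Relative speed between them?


Given: v_A = 21 m/s east, v_B = 13 m/s east
Both move in the same direction; relative speed = |v_A - v_B|
|21 - 13| = |8|
= 8 m/s

8 m/s


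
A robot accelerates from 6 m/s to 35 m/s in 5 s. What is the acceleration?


Given: initial velocity v0 = 6 m/s, final velocity v = 35 m/s, time t = 5 s
Using a = (v - v0) / t
a = (35 - 6) / 5
a = 29 / 5
a = 29/5 m/s^2

29/5 m/s^2


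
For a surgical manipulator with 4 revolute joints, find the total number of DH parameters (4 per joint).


Given: 4 joints, 4 DH parameters per joint (d, theta, a, alpha)
Total DH parameters = number_of_joints * 4
Total = 4 * 4
Total = 16

16


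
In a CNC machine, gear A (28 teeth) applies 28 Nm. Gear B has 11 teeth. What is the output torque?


Given: N1 = 28, N2 = 11, T1 = 28 Nm
Using T2/T1 = N2/N1
T2 = T1 * N2 / N1
T2 = 28 * 11 / 28
T2 = 308 / 28
T2 = 11 Nm

11 Nm


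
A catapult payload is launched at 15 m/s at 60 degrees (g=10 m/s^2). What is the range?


Given: v0 = 15 m/s, theta = 60 deg, g = 10 m/s^2
sin(2*60) = sin(120) = sqrt(3)/2
Using R = v0^2 * sin(2*theta) / g
R = 15^2 * (sqrt(3)/2) / 10
R = 225 * sqrt(3) / 20
R = 45/4*sqrt(3) m

45/4*sqrt(3) m


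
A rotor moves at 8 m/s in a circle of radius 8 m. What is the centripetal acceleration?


Given: v = 8 m/s, r = 8 m
Using a_c = v^2 / r
a_c = 8^2 / 8
a_c = 64 / 8
a_c = 8 m/s^2

8 m/s^2


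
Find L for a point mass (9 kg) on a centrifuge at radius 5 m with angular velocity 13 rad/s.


Given: m = 9 kg, r = 5 m, omega = 13 rad/s
For a point mass: I = m*r^2
I = 9*5^2 = 9*25 = 225
L = I*omega = 225*13
L = 2925 kg*m^2/s

2925 kg*m^2/s


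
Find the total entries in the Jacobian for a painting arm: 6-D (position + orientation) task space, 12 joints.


Given: task space dimension = 6, joints = 12
Jacobian is a 6 x 12 matrix
Total entries = rows * columns
Total = 6 * 12
Total = 72

72


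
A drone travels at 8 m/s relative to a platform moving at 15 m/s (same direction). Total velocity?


Given: object velocity = 8 m/s, platform velocity = 15 m/s (same direction)
Using classical velocity addition: v_total = v_object + v_platform
v_total = 8 + 15
v_total = 23 m/s

23 m/s


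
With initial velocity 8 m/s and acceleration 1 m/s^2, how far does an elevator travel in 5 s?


Given: v0 = 8 m/s, a = 1 m/s^2, t = 5 s
Using s = v0*t + (1/2)*a*t^2
s = 8*5 + (1/2)*1*5^2
s = 40 + (1/2)*25
s = 40 + 25/2
s = 105/2

105/2 m


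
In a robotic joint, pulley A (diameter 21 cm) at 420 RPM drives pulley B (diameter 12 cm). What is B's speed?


Given: D1 = 21 cm, w1 = 420 RPM, D2 = 12 cm
Using D1*w1 = D2*w2
w2 = D1*w1 / D2
w2 = 21*420 / 12
w2 = 8820 / 12
w2 = 735 RPM

735 RPM


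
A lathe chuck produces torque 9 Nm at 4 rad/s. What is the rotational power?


Given: tau = 9 Nm, omega = 4 rad/s
Using P = tau * omega
P = 9 * 4
P = 36 W

36 W


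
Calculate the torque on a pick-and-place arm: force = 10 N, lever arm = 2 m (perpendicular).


Given: F = 10 N, r = 2 m, angle = 90 deg (perpendicular)
Using tau = F * r * sin(90)
sin(90) = 1
tau = 10 * 2 * 1
tau = 20 Nm

20 Nm


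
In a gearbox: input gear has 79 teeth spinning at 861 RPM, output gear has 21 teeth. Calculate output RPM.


Given: N1 = 79 teeth, w1 = 861 RPM, N2 = 21 teeth
Using N1*w1 = N2*w2
w2 = N1*w1 / N2
w2 = 79*861 / 21
w2 = 68019 / 21
w2 = 3239 RPM

3239 RPM


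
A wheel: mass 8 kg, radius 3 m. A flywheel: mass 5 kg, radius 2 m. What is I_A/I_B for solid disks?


Given: M1=8 kg, R1=3 m, M2=5 kg, R2=2 m
For a disk: I = (1/2)*M*R^2, so I_A/I_B = (M1*R1^2)/(M2*R2^2)
M1*R1^2 = 8*9 = 72
M2*R2^2 = 5*4 = 20
I_A/I_B = 72/20 = 18/5

18/5


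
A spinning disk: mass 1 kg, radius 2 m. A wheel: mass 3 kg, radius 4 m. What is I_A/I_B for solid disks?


Given: M1=1 kg, R1=2 m, M2=3 kg, R2=4 m
For a disk: I = (1/2)*M*R^2, so I_A/I_B = (M1*R1^2)/(M2*R2^2)
M1*R1^2 = 1*4 = 4
M2*R2^2 = 3*16 = 48
I_A/I_B = 4/48 = 1/12

1/12


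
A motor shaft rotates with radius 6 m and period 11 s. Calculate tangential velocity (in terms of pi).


Given: radius r = 6 m, period T = 11 s
Using v = 2*pi*r / T
v = 2*pi*6 / 11
v = 12*pi / 11
v = 12/11*pi m/s

12/11*pi m/s


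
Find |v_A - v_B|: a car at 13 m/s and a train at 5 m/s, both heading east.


Given: v_A = 13 m/s east, v_B = 5 m/s east
Both move in the same direction; relative speed = |v_A - v_B|
|13 - 5| = |8|
= 8 m/s

8 m/s


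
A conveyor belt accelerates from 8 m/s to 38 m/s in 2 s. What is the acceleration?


Given: initial velocity v0 = 8 m/s, final velocity v = 38 m/s, time t = 2 s
Using a = (v - v0) / t
a = (38 - 8) / 2
a = 30 / 2
a = 15 m/s^2

15 m/s^2


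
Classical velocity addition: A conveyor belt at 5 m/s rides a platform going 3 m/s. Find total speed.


Given: object velocity = 5 m/s, platform velocity = 3 m/s (same direction)
Using classical velocity addition: v_total = v_object + v_platform
v_total = 5 + 3
v_total = 8 m/s

8 m/s


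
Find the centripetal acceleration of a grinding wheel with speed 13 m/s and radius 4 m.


Given: v = 13 m/s, r = 4 m
Using a_c = v^2 / r
a_c = 13^2 / 4
a_c = 169 / 4
a_c = 169/4 m/s^2

169/4 m/s^2


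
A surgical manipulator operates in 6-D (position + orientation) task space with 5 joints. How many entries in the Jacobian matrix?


Given: task space dimension = 6, joints = 5
Jacobian is a 6 x 5 matrix
Total entries = rows * columns
Total = 6 * 5
Total = 30

30


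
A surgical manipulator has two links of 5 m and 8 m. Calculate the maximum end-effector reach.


Given: L1 = 5 m, L2 = 8 m
For a 2-link planar arm, max reach = L1 + L2 (fully extended)
Max reach = 5 + 8
Max reach = 13 m

13 m


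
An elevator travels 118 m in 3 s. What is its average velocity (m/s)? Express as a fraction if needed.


Given: distance d = 118 m, time t = 3 s
Using v = d / t
v = 118 / 3
v = 118/3 m/s

118/3 m/s


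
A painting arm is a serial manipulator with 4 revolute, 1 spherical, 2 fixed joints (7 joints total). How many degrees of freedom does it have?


Given: serial robot with 4 revolute, 1 spherical, 2 fixed joints
DOF contribution per joint type: revolute=1, prismatic=1, spherical=3, fixed=0
DOF = 4*1 + 1*3 + 2*0
DOF = 7

7


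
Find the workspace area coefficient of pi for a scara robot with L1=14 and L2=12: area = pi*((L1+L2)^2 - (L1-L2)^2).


Given: L1 = 14, L2 = 12
(L1+L2)^2 = (26)^2 = 676
(L1-L2)^2 = (2)^2 = 4
Difference = 676 - 4 = 672
This equals 4*L1*L2 = 4*14*12 = 672
Workspace area = 672*pi

672


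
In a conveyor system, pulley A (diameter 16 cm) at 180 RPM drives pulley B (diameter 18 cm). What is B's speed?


Given: D1 = 16 cm, w1 = 180 RPM, D2 = 18 cm
Using D1*w1 = D2*w2
w2 = D1*w1 / D2
w2 = 16*180 / 18
w2 = 2880 / 18
w2 = 160 RPM

160 RPM


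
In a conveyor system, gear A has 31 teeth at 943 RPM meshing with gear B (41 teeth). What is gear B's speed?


Given: N1 = 31 teeth, w1 = 943 RPM, N2 = 41 teeth
Using N1*w1 = N2*w2
w2 = N1*w1 / N2
w2 = 31*943 / 41
w2 = 29233 / 41
w2 = 713 RPM

713 RPM


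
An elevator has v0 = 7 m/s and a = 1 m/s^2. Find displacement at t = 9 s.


Given: v0 = 7 m/s, a = 1 m/s^2, t = 9 s
Using s = v0*t + (1/2)*a*t^2
s = 7*9 + (1/2)*1*9^2
s = 63 + (1/2)*81
s = 63 + 81/2
s = 207/2

207/2 m


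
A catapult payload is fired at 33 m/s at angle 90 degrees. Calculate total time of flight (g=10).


Given: v0 = 33 m/s, theta = 90 deg, g = 10 m/s^2
sin(90) = 1
Using T = 2*v0*sin(theta) / g
T = 2*33*1 / 10
T = 66 / 10
T = 33/5 s

33/5 s


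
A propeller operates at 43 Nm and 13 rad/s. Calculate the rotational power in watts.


Given: tau = 43 Nm, omega = 13 rad/s
Using P = tau * omega
P = 43 * 13
P = 559 W

559 W


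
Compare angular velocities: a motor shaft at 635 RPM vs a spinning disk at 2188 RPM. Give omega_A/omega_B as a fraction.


Given: RPM_A = 635, RPM_B = 2188
omega = 2*pi*RPM/60, so omega_A/omega_B = RPM_A / RPM_B
omega_A/omega_B = 635 / 2188
omega_A/omega_B = 635/2188

635/2188


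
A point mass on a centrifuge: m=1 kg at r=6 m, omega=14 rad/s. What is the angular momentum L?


Given: m = 1 kg, r = 6 m, omega = 14 rad/s
For a point mass: I = m*r^2
I = 1*6^2 = 1*36 = 36
L = I*omega = 36*14
L = 504 kg*m^2/s

504 kg*m^2/s


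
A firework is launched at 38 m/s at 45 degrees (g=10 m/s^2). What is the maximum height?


Given: v0 = 38 m/s, theta = 45 deg, g = 10 m/s^2
sin^2(45) = 1/2
Using H = v0^2 * sin^2(theta) / (2*g)
H = 38^2 * 1/2 / (2*10)
H = 1444 * 1/2 / 20
H = 722 / 20
H = 361/10 m

361/10 m


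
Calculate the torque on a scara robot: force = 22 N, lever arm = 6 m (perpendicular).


Given: F = 22 N, r = 6 m, angle = 90 deg (perpendicular)
Using tau = F * r * sin(90)
sin(90) = 1
tau = 22 * 6 * 1
tau = 132 Nm

132 Nm


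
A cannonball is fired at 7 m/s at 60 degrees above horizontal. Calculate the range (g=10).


Given: v0 = 7 m/s, theta = 60 deg, g = 10 m/s^2
sin(2*60) = sin(120) = sqrt(3)/2
Using R = v0^2 * sin(2*theta) / g
R = 7^2 * (sqrt(3)/2) / 10
R = 49 * sqrt(3) / 20
R = 49/20*sqrt(3) m

49/20*sqrt(3) m


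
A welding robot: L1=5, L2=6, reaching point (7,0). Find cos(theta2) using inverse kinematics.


Given: L1 = 5, L2 = 6, target (x, y) = (7, 0)
Using cos(theta2) = (x^2 + y^2 - L1^2 - L2^2) / (2*L1*L2)
x^2 + y^2 = 7^2 + 0 = 49
L1^2 + L2^2 = 25 + 36 = 61
Numerator = 49 - 61 = -12
Denominator = 2*5*6 = 60
cos(theta2) = -12/60 = -1/5

-1/5


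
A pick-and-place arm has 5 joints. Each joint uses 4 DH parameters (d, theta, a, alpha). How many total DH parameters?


Given: 5 joints, 4 DH parameters per joint (d, theta, a, alpha)
Total DH parameters = number_of_joints * 4
Total = 5 * 4
Total = 20

20


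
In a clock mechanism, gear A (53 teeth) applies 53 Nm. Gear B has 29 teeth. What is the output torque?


Given: N1 = 53, N2 = 29, T1 = 53 Nm
Using T2/T1 = N2/N1
T2 = T1 * N2 / N1
T2 = 53 * 29 / 53
T2 = 1537 / 53
T2 = 29 Nm

29 Nm


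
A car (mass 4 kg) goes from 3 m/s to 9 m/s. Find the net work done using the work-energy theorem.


Given: m = 4 kg, v0 = 3 m/s, v = 9 m/s
Using W = (1/2)*m*(v^2 - v0^2)
v^2 = 9^2 = 81
v0^2 = 3^2 = 9
v^2 - v0^2 = 81 - 9 = 72
W = (1/2)*4*72 = 144 J

144 J


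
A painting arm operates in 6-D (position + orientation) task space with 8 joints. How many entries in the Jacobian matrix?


Given: task space dimension = 6, joints = 8
Jacobian is a 6 x 8 matrix
Total entries = rows * columns
Total = 6 * 8
Total = 48

48


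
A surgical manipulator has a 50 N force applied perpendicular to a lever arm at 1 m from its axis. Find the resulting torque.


Given: F = 50 N, r = 1 m, angle = 90 deg (perpendicular)
Using tau = F * r * sin(90)
sin(90) = 1
tau = 50 * 1 * 1
tau = 50 Nm

50 Nm


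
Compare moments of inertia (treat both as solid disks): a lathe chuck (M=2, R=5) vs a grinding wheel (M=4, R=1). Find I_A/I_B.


Given: M1=2 kg, R1=5 m, M2=4 kg, R2=1 m
For a disk: I = (1/2)*M*R^2, so I_A/I_B = (M1*R1^2)/(M2*R2^2)
M1*R1^2 = 2*25 = 50
M2*R2^2 = 4*1 = 4
I_A/I_B = 50/4 = 25/2

25/2


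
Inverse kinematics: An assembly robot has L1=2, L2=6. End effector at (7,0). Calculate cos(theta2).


Given: L1 = 2, L2 = 6, target (x, y) = (7, 0)
Using cos(theta2) = (x^2 + y^2 - L1^2 - L2^2) / (2*L1*L2)
x^2 + y^2 = 7^2 + 0 = 49
L1^2 + L2^2 = 4 + 36 = 40
Numerator = 49 - 40 = 9
Denominator = 2*2*6 = 24
cos(theta2) = 9/24 = 3/8

3/8


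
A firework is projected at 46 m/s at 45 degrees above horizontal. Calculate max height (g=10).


Given: v0 = 46 m/s, theta = 45 deg, g = 10 m/s^2
sin^2(45) = 1/2
Using H = v0^2 * sin^2(theta) / (2*g)
H = 46^2 * 1/2 / (2*10)
H = 2116 * 1/2 / 20
H = 1058 / 20
H = 529/10 m

529/10 m


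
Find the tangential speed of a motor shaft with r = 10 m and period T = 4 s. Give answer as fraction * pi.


Given: radius r = 10 m, period T = 4 s
Using v = 2*pi*r / T
v = 2*pi*10 / 4
v = 20*pi / 4
v = 5*pi m/s

5*pi m/s


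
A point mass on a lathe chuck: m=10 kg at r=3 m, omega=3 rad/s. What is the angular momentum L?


Given: m = 10 kg, r = 3 m, omega = 3 rad/s
For a point mass: I = m*r^2
I = 10*3^2 = 10*9 = 90
L = I*omega = 90*3
L = 270 kg*m^2/s

270 kg*m^2/s


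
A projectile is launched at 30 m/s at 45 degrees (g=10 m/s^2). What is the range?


Given: v0 = 30 m/s, theta = 45 deg, g = 10 m/s^2
sin(2*45) = sin(90) = 1
Using R = v0^2 * sin(2*theta) / g
R = 30^2 * 1 / 10
R = 900 / 10
R = 90 m

90 m


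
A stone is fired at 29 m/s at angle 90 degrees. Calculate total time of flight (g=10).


Given: v0 = 29 m/s, theta = 90 deg, g = 10 m/s^2
sin(90) = 1
Using T = 2*v0*sin(theta) / g
T = 2*29*1 / 10
T = 58 / 10
T = 29/5 s

29/5 s


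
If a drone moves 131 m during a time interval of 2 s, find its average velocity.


Given: distance d = 131 m, time t = 2 s
Using v = d / t
v = 131 / 2
v = 131/2 m/s

131/2 m/s


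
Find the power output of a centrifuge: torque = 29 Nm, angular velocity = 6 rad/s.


Given: tau = 29 Nm, omega = 6 rad/s
Using P = tau * omega
P = 29 * 6
P = 174 W

174 W


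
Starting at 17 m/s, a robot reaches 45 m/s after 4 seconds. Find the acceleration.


Given: initial velocity v0 = 17 m/s, final velocity v = 45 m/s, time t = 4 s
Using a = (v - v0) / t
a = (45 - 17) / 4
a = 28 / 4
a = 7 m/s^2

7 m/s^2


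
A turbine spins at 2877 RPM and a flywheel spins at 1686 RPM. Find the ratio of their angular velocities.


Given: RPM_A = 2877, RPM_B = 1686
omega = 2*pi*RPM/60, so omega_A/omega_B = RPM_A / RPM_B
omega_A/omega_B = 2877 / 1686
omega_A/omega_B = 959/562

959/562


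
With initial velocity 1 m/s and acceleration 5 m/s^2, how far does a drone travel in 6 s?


Given: v0 = 1 m/s, a = 5 m/s^2, t = 6 s
Using s = v0*t + (1/2)*a*t^2
s = 1*6 + (1/2)*5*6^2
s = 6 + (1/2)*180
s = 6 + 90
s = 96

96 m


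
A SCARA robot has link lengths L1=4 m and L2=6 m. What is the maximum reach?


Given: L1 = 4 m, L2 = 6 m
For a 2-link planar arm, max reach = L1 + L2 (fully extended)
Max reach = 4 + 6
Max reach = 10 m

10 m


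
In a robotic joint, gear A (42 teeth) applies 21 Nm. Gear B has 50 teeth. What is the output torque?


Given: N1 = 42, N2 = 50, T1 = 21 Nm
Using T2/T1 = N2/N1
T2 = T1 * N2 / N1
T2 = 21 * 50 / 42
T2 = 1050 / 42
T2 = 25 Nm

25 Nm


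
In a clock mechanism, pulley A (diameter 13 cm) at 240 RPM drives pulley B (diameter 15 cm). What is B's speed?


Given: D1 = 13 cm, w1 = 240 RPM, D2 = 15 cm
Using D1*w1 = D2*w2
w2 = D1*w1 / D2
w2 = 13*240 / 15
w2 = 3120 / 15
w2 = 208 RPM

208 RPM


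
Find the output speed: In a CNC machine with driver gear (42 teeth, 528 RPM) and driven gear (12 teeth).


Given: N1 = 42 teeth, w1 = 528 RPM, N2 = 12 teeth
Using N1*w1 = N2*w2
w2 = N1*w1 / N2
w2 = 42*528 / 12
w2 = 22176 / 12
w2 = 1848 RPM

1848 RPM


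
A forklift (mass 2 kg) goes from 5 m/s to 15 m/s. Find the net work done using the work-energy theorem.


Given: m = 2 kg, v0 = 5 m/s, v = 15 m/s
Using W = (1/2)*m*(v^2 - v0^2)
v^2 = 15^2 = 225
v0^2 = 5^2 = 25
v^2 - v0^2 = 225 - 25 = 200
W = (1/2)*2*200 = 200 J

200 J


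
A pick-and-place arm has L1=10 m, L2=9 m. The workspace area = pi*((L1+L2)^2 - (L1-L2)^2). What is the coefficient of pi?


Given: L1 = 10, L2 = 9
(L1+L2)^2 = (19)^2 = 361
(L1-L2)^2 = (1)^2 = 1
Difference = 361 - 1 = 360
This equals 4*L1*L2 = 4*10*9 = 360
Workspace area = 360*pi

360


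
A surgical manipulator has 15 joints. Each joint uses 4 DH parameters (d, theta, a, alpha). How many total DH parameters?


Given: 15 joints, 4 DH parameters per joint (d, theta, a, alpha)
Total DH parameters = number_of_joints * 4
Total = 15 * 4
Total = 60

60


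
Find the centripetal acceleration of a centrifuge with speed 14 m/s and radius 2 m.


Given: v = 14 m/s, r = 2 m
Using a_c = v^2 / r
a_c = 14^2 / 2
a_c = 196 / 2
a_c = 98 m/s^2

98 m/s^2


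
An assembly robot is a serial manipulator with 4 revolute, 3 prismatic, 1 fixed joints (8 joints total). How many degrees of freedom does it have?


Given: serial robot with 4 revolute, 3 prismatic, 1 fixed joints
DOF contribution per joint type: revolute=1, prismatic=1, spherical=3, fixed=0
DOF = 4*1 + 3*1 + 1*0
DOF = 7

7


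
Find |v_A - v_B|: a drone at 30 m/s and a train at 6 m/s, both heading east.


Given: v_A = 30 m/s east, v_B = 6 m/s east
Both move in the same direction; relative speed = |v_A - v_B|
|30 - 6| = |24|
= 24 m/s

24 m/s


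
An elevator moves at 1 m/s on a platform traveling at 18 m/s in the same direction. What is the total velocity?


Given: object velocity = 1 m/s, platform velocity = 18 m/s (same direction)
Using classical velocity addition: v_total = v_object + v_platform
v_total = 1 + 18
v_total = 19 m/s

19 m/s


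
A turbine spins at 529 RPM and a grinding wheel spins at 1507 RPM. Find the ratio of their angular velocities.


Given: RPM_A = 529, RPM_B = 1507
omega = 2*pi*RPM/60, so omega_A/omega_B = RPM_A / RPM_B
omega_A/omega_B = 529 / 1507
omega_A/omega_B = 529/1507

529/1507


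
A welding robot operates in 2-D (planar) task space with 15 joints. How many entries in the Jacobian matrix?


Given: task space dimension = 2, joints = 15
Jacobian is a 2 x 15 matrix
Total entries = rows * columns
Total = 2 * 15
Total = 30

30


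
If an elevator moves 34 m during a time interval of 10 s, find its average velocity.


Given: distance d = 34 m, time t = 10 s
Using v = d / t
v = 34 / 10
v = 17/5 m/s

17/5 m/s


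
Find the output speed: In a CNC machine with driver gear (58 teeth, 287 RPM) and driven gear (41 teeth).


Given: N1 = 58 teeth, w1 = 287 RPM, N2 = 41 teeth
Using N1*w1 = N2*w2
w2 = N1*w1 / N2
w2 = 58*287 / 41
w2 = 16646 / 41
w2 = 406 RPM

406 RPM


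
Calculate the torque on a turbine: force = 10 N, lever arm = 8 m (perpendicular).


Given: F = 10 N, r = 8 m, angle = 90 deg (perpendicular)
Using tau = F * r * sin(90)
sin(90) = 1
tau = 10 * 8 * 1
tau = 80 Nm

80 Nm


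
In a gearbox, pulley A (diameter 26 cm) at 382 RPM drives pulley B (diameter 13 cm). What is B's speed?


Given: D1 = 26 cm, w1 = 382 RPM, D2 = 13 cm
Using D1*w1 = D2*w2
w2 = D1*w1 / D2
w2 = 26*382 / 13
w2 = 9932 / 13
w2 = 764 RPM

764 RPM


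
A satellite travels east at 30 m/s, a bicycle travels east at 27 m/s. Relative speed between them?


Given: v_A = 30 m/s east, v_B = 27 m/s east
Both move in the same direction; relative speed = |v_A - v_B|
|30 - 27| = |3|
= 3 m/s

3 m/s


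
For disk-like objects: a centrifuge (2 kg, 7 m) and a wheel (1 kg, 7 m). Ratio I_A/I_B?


Given: M1=2 kg, R1=7 m, M2=1 kg, R2=7 m
For a disk: I = (1/2)*M*R^2, so I_A/I_B = (M1*R1^2)/(M2*R2^2)
M1*R1^2 = 2*49 = 98
M2*R2^2 = 1*49 = 49
I_A/I_B = 98/49 = 2

2


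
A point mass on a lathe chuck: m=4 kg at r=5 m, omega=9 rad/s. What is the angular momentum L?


Given: m = 4 kg, r = 5 m, omega = 9 rad/s
For a point mass: I = m*r^2
I = 4*5^2 = 4*25 = 100
L = I*omega = 100*9
L = 900 kg*m^2/s

900 kg*m^2/s


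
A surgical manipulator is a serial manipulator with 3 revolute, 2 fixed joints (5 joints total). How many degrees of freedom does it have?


Given: serial robot with 3 revolute, 2 fixed joints
DOF contribution per joint type: revolute=1, prismatic=1, spherical=3, fixed=0
DOF = 3*1 + 2*0
DOF = 3

3


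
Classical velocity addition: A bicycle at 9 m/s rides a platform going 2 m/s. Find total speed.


Given: object velocity = 9 m/s, platform velocity = 2 m/s (same direction)
Using classical velocity addition: v_total = v_object + v_platform
v_total = 9 + 2
v_total = 11 m/s

11 m/s


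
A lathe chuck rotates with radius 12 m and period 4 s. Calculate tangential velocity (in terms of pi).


Given: radius r = 12 m, period T = 4 s
Using v = 2*pi*r / T
v = 2*pi*12 / 4
v = 24*pi / 4
v = 6*pi m/s

6*pi m/s


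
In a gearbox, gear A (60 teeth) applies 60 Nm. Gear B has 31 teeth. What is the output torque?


Given: N1 = 60, N2 = 31, T1 = 60 Nm
Using T2/T1 = N2/N1
T2 = T1 * N2 / N1
T2 = 60 * 31 / 60
T2 = 1860 / 60
T2 = 31 Nm

31 Nm


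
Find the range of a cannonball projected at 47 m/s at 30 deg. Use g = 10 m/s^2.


Given: v0 = 47 m/s, theta = 30 deg, g = 10 m/s^2
sin(2*30) = sin(60) = sqrt(3)/2
Using R = v0^2 * sin(2*theta) / g
R = 47^2 * (sqrt(3)/2) / 10
R = 2209 * sqrt(3) / 20
R = 2209/20*sqrt(3) m

2209/20*sqrt(3) m


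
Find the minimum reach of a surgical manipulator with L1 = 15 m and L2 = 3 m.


Given: L1 = 15 m, L2 = 3 m
For a 2-link planar arm, min reach = |L1 - L2| (second link folded back)
Min reach = |15 - 3|
Min reach = 12 m

12 m


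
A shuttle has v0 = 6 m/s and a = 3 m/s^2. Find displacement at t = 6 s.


Given: v0 = 6 m/s, a = 3 m/s^2, t = 6 s
Using s = v0*t + (1/2)*a*t^2
s = 6*6 + (1/2)*3*6^2
s = 36 + (1/2)*108
s = 36 + 54
s = 90

90 m


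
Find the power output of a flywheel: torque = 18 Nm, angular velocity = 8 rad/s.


Given: tau = 18 Nm, omega = 8 rad/s
Using P = tau * omega
P = 18 * 8
P = 144 W

144 W


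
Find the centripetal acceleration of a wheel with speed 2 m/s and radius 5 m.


Given: v = 2 m/s, r = 5 m
Using a_c = v^2 / r
a_c = 2^2 / 5
a_c = 4 / 5
a_c = 4/5 m/s^2

4/5 m/s^2


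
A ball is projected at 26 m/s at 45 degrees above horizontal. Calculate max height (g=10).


Given: v0 = 26 m/s, theta = 45 deg, g = 10 m/s^2
sin^2(45) = 1/2
Using H = v0^2 * sin^2(theta) / (2*g)
H = 26^2 * 1/2 / (2*10)
H = 676 * 1/2 / 20
H = 338 / 20
H = 169/10 m

169/10 m


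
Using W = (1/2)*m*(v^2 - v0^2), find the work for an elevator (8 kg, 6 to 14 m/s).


Given: m = 8 kg, v0 = 6 m/s, v = 14 m/s
Using W = (1/2)*m*(v^2 - v0^2)
v^2 = 14^2 = 196
v0^2 = 6^2 = 36
v^2 - v0^2 = 196 - 36 = 160
W = (1/2)*8*160 = 640 J

640 J


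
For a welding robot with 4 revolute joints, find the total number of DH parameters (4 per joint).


Given: 4 joints, 4 DH parameters per joint (d, theta, a, alpha)
Total DH parameters = number_of_joints * 4
Total = 4 * 4
Total = 16

16


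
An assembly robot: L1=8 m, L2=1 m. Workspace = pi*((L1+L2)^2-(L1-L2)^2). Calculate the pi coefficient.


Given: L1 = 8, L2 = 1
(L1+L2)^2 = (9)^2 = 81
(L1-L2)^2 = (7)^2 = 49
Difference = 81 - 49 = 32
This equals 4*L1*L2 = 4*8*1 = 32
Workspace area = 32*pi

32


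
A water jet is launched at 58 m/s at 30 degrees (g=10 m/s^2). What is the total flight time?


Given: v0 = 58 m/s, theta = 30 deg, g = 10 m/s^2
sin(30) = 1/2
Using T = 2*v0*sin(theta) / g
T = 2*58*1/2 / 10
T = 58 / 10
T = 29/5 s

29/5 s


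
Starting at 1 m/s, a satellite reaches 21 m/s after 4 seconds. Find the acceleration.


Given: initial velocity v0 = 1 m/s, final velocity v = 21 m/s, time t = 4 s
Using a = (v - v0) / t
a = (21 - 1) / 4
a = 20 / 4
a = 5 m/s^2

5 m/s^2


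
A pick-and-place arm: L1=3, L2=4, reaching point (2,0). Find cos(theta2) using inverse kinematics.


Given: L1 = 3, L2 = 4, target (x, y) = (2, 0)
Using cos(theta2) = (x^2 + y^2 - L1^2 - L2^2) / (2*L1*L2)
x^2 + y^2 = 2^2 + 0 = 4
L1^2 + L2^2 = 9 + 16 = 25
Numerator = 4 - 25 = -21
Denominator = 2*3*4 = 24
cos(theta2) = -21/24 = -7/8

-7/8


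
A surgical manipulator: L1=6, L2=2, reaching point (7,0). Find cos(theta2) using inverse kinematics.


Given: L1 = 6, L2 = 2, target (x, y) = (7, 0)
Using cos(theta2) = (x^2 + y^2 - L1^2 - L2^2) / (2*L1*L2)
x^2 + y^2 = 7^2 + 0 = 49
L1^2 + L2^2 = 36 + 4 = 40
Numerator = 49 - 40 = 9
Denominator = 2*6*2 = 24
cos(theta2) = 9/24 = 3/8

3/8


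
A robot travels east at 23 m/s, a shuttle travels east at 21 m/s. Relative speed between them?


Given: v_A = 23 m/s east, v_B = 21 m/s east
Both move in the same direction; relative speed = |v_A - v_B|
|23 - 21| = |2|
= 2 m/s

2 m/s


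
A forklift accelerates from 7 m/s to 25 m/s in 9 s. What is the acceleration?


Given: initial velocity v0 = 7 m/s, final velocity v = 25 m/s, time t = 9 s
Using a = (v - v0) / t
a = (25 - 7) / 9
a = 18 / 9
a = 2 m/s^2

2 m/s^2


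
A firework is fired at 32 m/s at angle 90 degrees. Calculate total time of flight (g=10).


Given: v0 = 32 m/s, theta = 90 deg, g = 10 m/s^2
sin(90) = 1
Using T = 2*v0*sin(theta) / g
T = 2*32*1 / 10
T = 64 / 10
T = 32/5 s

32/5 s


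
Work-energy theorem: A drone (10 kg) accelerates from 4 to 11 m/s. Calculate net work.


Given: m = 10 kg, v0 = 4 m/s, v = 11 m/s
Using W = (1/2)*m*(v^2 - v0^2)
v^2 = 11^2 = 121
v0^2 = 4^2 = 16
v^2 - v0^2 = 121 - 16 = 105
W = (1/2)*10*105 = 525 J

525 J
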